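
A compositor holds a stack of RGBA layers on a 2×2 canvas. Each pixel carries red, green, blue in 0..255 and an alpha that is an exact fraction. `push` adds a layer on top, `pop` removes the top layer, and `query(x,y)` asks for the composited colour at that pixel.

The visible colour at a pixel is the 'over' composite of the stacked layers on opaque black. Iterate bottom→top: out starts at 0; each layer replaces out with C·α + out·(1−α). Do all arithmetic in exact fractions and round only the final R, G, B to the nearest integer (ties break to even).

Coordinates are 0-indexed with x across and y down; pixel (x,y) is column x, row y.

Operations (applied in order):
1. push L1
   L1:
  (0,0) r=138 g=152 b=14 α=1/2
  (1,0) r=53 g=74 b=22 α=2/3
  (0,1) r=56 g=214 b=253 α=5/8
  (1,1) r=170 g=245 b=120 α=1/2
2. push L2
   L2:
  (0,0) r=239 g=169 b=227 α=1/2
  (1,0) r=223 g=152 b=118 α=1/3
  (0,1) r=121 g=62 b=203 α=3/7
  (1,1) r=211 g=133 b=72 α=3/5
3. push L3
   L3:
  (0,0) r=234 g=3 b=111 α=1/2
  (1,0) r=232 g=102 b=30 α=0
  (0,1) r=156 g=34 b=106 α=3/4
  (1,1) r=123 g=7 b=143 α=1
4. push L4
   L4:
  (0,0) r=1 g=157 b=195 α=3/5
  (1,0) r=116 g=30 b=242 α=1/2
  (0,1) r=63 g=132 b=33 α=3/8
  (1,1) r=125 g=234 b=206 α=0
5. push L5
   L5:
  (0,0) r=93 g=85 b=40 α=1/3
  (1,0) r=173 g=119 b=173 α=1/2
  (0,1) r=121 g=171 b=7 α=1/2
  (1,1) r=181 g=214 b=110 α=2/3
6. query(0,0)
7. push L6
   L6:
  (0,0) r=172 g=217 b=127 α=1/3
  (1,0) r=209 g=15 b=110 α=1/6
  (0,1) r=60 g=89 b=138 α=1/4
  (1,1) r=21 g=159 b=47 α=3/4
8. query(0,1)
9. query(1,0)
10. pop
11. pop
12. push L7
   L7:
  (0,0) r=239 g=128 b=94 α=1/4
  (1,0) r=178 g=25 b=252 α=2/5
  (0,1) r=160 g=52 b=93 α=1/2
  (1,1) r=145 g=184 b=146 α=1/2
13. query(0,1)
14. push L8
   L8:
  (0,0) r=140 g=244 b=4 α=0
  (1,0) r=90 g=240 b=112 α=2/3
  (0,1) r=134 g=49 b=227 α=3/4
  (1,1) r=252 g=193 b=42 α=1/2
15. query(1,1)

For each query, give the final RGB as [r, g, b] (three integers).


query (0,0) [L1,L2,L3,L4,L5] — begin 0,0,0
after L1 α=1/2: [69, 76, 7]
after L2 α=1/2: [154, 245/2, 117]
after L3 α=1/2: [194, 251/4, 114]
after L4 α=3/5: [391/5, 1193/10, 813/5]
after L5 α=1/3: [1247/15, 1618/15, 1826/15]
→ [83, 108, 122]

query (0,1) [L1,L2,L3,L4,L5,L6] — begin 0,0,0
L1 α=5/8: [35, 535/4, 1265/8]
L2 α=3/7: [503/7, 103, 2483/14]
L3 α=3/4: [3779/28, 205/4, 6935/56]
L4 α=3/8: [24187/224, 2609/32, 40219/448]
L5 α=1/2: [51291/448, 8081/64, 43355/896]
L6 α=1/4: [180753/1792, 29939/256, 253713/3584]
→ [101, 117, 71]

(1,0) stack=L1,L2,L3,L4,L5,L6; from [0,0,0]:
after L1 α=2/3: [106/3, 148/3, 44/3]
after L2 α=1/3: [881/9, 752/9, 442/9]
after L3 α=0: [881/9, 752/9, 442/9]
after L4 α=1/2: [1925/18, 511/9, 1310/9]
after L5 α=1/2: [5039/36, 791/9, 2867/18]
after L6 α=1/6: [32719/216, 2045/27, 16315/108]
rounded: [151, 76, 151]

at x=0,y=1 over L1,L2,L3,L4,L7:
+L1 (α=5/8) → [35, 535/4, 1265/8]
+L2 (α=3/7) → [503/7, 103, 2483/14]
+L3 (α=3/4) → [3779/28, 205/4, 6935/56]
+L4 (α=3/8) → [24187/224, 2609/32, 40219/448]
+L7 (α=1/2) → [60027/448, 4273/64, 81883/896]
= [134, 67, 91]

at x=1,y=1 over L1,L2,L3,L4,L7,L8:
after L1 α=1/2: [85, 245/2, 60]
after L2 α=3/5: [803/5, 644/5, 336/5]
after L3 α=1: [123, 7, 143]
after L4 α=0: [123, 7, 143]
after L7 α=1/2: [134, 191/2, 289/2]
after L8 α=1/2: [193, 577/4, 373/4]
= [193, 144, 93]


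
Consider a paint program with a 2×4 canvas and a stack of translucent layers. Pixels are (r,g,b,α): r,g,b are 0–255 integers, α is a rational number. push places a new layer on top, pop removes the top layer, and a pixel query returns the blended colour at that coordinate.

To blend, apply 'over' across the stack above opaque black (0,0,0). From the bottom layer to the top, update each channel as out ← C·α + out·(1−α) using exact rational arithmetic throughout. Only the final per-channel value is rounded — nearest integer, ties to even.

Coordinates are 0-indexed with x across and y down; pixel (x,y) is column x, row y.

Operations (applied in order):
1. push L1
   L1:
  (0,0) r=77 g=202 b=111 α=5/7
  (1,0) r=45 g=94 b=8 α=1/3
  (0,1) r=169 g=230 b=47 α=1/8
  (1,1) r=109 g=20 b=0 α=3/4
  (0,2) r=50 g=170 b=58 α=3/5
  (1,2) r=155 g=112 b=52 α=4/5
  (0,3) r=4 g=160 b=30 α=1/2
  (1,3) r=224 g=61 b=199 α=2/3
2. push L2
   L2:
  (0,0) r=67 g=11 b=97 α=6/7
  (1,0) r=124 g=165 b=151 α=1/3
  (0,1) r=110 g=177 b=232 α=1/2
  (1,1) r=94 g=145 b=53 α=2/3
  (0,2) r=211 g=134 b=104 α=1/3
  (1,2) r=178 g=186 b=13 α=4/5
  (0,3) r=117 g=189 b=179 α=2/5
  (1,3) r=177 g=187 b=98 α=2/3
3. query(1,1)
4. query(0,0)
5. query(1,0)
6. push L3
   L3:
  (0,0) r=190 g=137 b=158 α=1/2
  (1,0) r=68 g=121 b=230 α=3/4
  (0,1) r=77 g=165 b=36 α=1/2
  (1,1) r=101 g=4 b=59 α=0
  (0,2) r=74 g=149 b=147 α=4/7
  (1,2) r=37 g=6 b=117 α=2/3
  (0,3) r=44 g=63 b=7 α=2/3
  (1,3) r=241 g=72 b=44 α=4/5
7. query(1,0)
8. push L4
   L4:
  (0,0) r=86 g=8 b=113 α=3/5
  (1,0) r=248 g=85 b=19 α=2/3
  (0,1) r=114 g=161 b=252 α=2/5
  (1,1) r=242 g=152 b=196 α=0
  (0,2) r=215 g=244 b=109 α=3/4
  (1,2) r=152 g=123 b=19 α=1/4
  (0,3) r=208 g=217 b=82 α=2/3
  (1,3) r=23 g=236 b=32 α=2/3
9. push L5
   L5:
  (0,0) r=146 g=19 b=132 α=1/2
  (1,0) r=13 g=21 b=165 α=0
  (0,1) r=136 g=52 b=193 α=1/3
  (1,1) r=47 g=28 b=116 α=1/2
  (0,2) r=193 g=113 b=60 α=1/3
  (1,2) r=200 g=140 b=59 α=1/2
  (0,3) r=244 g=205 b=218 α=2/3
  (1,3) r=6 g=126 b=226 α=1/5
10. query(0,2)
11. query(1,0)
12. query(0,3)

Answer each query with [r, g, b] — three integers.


query (1,1) [L1,L2] — begin 0,0,0
after L1 α=3/4: [327/4, 15, 0]
after L2 α=2/3: [1079/12, 305/3, 106/3]
rounded: [90, 102, 35]

(0,0) stack=L1,L2; from [0,0,0]:
after L1 α=5/7: [55, 1010/7, 555/7]
after L2 α=6/7: [457/7, 1472/49, 4629/49]
= [65, 30, 94]

at x=1,y=0 over L1,L2:
L1 α=1/3: [15, 94/3, 8/3]
L2 α=1/3: [154/3, 683/9, 469/9]
→ [51, 76, 52]

at x=1,y=0 over L1,L2,L3:
L1 α=1/3: [15, 94/3, 8/3]
L2 α=1/3: [154/3, 683/9, 469/9]
L3 α=3/4: [383/6, 1975/18, 6679/36]
rounded: [64, 110, 186]

at x=0,y=2 over L1,L2,L3,L4,L5:
+L1 (α=3/5) → [30, 102, 174/5]
+L2 (α=1/3) → [271/3, 338/3, 868/15]
+L3 (α=4/7) → [81, 934/7, 544/5]
+L4 (α=3/4) → [363/2, 3029/14, 2179/20]
+L5 (α=1/3) → [556/3, 3820/21, 2779/30]
→ [185, 182, 93]

(1,0) stack=L1,L2,L3,L4,L5; from [0,0,0]:
+L1 (α=1/3) → [15, 94/3, 8/3]
+L2 (α=1/3) → [154/3, 683/9, 469/9]
+L3 (α=3/4) → [383/6, 1975/18, 6679/36]
+L4 (α=2/3) → [3359/18, 5035/54, 8047/108]
+L5 (α=0) → [3359/18, 5035/54, 8047/108]
rounded: [187, 93, 75]

query (0,3) [L1,L2,L3,L4,L5] — begin 0,0,0
+L1 (α=1/2) → [2, 80, 15]
+L2 (α=2/5) → [48, 618/5, 403/5]
+L3 (α=2/3) → [136/3, 416/5, 473/15]
+L4 (α=2/3) → [1384/9, 862/5, 2933/45]
+L5 (α=2/3) → [5776/27, 2912/15, 22553/135]
= [214, 194, 167]


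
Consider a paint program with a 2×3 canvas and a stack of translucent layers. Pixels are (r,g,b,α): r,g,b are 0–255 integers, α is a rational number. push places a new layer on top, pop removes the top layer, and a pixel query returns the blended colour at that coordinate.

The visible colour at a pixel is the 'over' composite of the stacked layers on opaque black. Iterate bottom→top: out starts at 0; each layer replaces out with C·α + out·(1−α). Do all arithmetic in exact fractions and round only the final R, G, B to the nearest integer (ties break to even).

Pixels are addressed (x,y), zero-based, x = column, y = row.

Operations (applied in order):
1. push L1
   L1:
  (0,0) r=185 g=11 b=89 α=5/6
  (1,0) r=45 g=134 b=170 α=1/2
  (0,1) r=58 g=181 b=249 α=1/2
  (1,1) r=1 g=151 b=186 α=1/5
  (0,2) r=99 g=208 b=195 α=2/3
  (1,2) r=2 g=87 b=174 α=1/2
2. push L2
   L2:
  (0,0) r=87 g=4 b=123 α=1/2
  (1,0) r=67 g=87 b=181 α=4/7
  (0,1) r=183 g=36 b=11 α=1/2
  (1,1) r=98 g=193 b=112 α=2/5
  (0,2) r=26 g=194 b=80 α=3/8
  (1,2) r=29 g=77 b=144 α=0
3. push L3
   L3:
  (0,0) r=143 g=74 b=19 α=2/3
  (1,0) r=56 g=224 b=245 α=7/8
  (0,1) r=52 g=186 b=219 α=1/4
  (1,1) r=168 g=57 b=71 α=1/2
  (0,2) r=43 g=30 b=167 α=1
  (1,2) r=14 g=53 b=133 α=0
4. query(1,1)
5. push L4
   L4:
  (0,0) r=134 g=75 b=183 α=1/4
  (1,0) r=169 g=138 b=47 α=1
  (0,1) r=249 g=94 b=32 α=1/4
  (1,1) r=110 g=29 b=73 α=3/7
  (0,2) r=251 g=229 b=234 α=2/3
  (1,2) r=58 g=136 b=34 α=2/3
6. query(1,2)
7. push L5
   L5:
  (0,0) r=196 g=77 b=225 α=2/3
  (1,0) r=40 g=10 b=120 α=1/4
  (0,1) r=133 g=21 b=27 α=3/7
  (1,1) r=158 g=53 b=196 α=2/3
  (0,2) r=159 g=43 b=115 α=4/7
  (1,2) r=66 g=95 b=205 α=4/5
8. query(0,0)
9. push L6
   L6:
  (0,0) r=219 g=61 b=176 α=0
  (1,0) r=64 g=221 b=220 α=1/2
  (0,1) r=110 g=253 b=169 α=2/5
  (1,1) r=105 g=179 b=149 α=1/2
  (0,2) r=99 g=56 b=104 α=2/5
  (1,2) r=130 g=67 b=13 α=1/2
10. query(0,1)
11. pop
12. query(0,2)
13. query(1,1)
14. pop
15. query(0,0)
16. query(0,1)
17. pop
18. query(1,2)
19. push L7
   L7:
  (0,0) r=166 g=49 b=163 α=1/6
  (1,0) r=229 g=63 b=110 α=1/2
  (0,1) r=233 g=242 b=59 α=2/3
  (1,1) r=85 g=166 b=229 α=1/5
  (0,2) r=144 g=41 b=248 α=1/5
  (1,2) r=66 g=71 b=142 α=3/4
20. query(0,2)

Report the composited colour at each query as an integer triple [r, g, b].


query (1,1) [L1,L2,L3] — begin 0,0,0
after L1 α=1/5: [1/5, 151/5, 186/5]
after L2 α=2/5: [983/25, 2383/25, 1678/25]
after L3 α=1/2: [5183/50, 1904/25, 3453/50]
rounded: [104, 76, 69]

at x=1,y=2 over L1,L2,L3,L4:
after L1 α=1/2: [1, 87/2, 87]
after L2 α=0: [1, 87/2, 87]
after L3 α=0: [1, 87/2, 87]
after L4 α=2/3: [39, 631/6, 155/3]
= [39, 105, 52]

(0,0) stack=L1,L2,L3,L4,L5; from [0,0,0]:
+L1 (α=5/6) → [925/6, 55/6, 445/6]
+L2 (α=1/2) → [1447/12, 79/12, 1183/12]
+L3 (α=2/3) → [4879/36, 1855/36, 1639/36]
+L4 (α=1/4) → [6487/48, 2755/48, 3835/48]
+L5 (α=2/3) → [25303/144, 10147/144, 25435/144]
→ [176, 70, 177]

query (0,1) [L1,L2,L3,L4,L5,L6] — begin 0,0,0
L1 α=1/2: [29, 181/2, 249/2]
L2 α=1/2: [106, 253/4, 271/4]
L3 α=1/4: [185/2, 1503/16, 1689/16]
L4 α=1/4: [1053/8, 6013/64, 5579/64]
L5 α=3/7: [1851/14, 1003/16, 6875/112]
L6 α=2/5: [8633/70, 2221/16, 58481/560]
→ [123, 139, 104]

(0,2) stack=L1,L2,L3,L4,L5; from [0,0,0]:
+L1 (α=2/3) → [66, 416/3, 130]
+L2 (α=3/8) → [51, 1913/12, 445/4]
+L3 (α=1) → [43, 30, 167]
+L4 (α=2/3) → [545/3, 488/3, 635/3]
+L5 (α=4/7) → [1181/7, 660/7, 1095/7]
= [169, 94, 156]

query (1,1) [L1,L2,L3,L4,L5] — begin 0,0,0
after L1 α=1/5: [1/5, 151/5, 186/5]
after L2 α=2/5: [983/25, 2383/25, 1678/25]
after L3 α=1/2: [5183/50, 1904/25, 3453/50]
after L4 α=3/7: [18616/175, 9791/175, 12381/175]
after L5 α=2/3: [73916/525, 9447/175, 80981/525]
→ [141, 54, 154]

query (0,0) [L1,L2,L3,L4] — begin 0,0,0
after L1 α=5/6: [925/6, 55/6, 445/6]
after L2 α=1/2: [1447/12, 79/12, 1183/12]
after L3 α=2/3: [4879/36, 1855/36, 1639/36]
after L4 α=1/4: [6487/48, 2755/48, 3835/48]
→ [135, 57, 80]

(0,1) stack=L1,L2,L3,L4; from [0,0,0]:
after L1 α=1/2: [29, 181/2, 249/2]
after L2 α=1/2: [106, 253/4, 271/4]
after L3 α=1/4: [185/2, 1503/16, 1689/16]
after L4 α=1/4: [1053/8, 6013/64, 5579/64]
→ [132, 94, 87]

(1,2) stack=L1,L2,L3; from [0,0,0]:
after L1 α=1/2: [1, 87/2, 87]
after L2 α=0: [1, 87/2, 87]
after L3 α=0: [1, 87/2, 87]
→ [1, 44, 87]

query (0,2) [L1,L2,L3,L7] — begin 0,0,0
+L1 (α=2/3) → [66, 416/3, 130]
+L2 (α=3/8) → [51, 1913/12, 445/4]
+L3 (α=1) → [43, 30, 167]
+L7 (α=1/5) → [316/5, 161/5, 916/5]
→ [63, 32, 183]


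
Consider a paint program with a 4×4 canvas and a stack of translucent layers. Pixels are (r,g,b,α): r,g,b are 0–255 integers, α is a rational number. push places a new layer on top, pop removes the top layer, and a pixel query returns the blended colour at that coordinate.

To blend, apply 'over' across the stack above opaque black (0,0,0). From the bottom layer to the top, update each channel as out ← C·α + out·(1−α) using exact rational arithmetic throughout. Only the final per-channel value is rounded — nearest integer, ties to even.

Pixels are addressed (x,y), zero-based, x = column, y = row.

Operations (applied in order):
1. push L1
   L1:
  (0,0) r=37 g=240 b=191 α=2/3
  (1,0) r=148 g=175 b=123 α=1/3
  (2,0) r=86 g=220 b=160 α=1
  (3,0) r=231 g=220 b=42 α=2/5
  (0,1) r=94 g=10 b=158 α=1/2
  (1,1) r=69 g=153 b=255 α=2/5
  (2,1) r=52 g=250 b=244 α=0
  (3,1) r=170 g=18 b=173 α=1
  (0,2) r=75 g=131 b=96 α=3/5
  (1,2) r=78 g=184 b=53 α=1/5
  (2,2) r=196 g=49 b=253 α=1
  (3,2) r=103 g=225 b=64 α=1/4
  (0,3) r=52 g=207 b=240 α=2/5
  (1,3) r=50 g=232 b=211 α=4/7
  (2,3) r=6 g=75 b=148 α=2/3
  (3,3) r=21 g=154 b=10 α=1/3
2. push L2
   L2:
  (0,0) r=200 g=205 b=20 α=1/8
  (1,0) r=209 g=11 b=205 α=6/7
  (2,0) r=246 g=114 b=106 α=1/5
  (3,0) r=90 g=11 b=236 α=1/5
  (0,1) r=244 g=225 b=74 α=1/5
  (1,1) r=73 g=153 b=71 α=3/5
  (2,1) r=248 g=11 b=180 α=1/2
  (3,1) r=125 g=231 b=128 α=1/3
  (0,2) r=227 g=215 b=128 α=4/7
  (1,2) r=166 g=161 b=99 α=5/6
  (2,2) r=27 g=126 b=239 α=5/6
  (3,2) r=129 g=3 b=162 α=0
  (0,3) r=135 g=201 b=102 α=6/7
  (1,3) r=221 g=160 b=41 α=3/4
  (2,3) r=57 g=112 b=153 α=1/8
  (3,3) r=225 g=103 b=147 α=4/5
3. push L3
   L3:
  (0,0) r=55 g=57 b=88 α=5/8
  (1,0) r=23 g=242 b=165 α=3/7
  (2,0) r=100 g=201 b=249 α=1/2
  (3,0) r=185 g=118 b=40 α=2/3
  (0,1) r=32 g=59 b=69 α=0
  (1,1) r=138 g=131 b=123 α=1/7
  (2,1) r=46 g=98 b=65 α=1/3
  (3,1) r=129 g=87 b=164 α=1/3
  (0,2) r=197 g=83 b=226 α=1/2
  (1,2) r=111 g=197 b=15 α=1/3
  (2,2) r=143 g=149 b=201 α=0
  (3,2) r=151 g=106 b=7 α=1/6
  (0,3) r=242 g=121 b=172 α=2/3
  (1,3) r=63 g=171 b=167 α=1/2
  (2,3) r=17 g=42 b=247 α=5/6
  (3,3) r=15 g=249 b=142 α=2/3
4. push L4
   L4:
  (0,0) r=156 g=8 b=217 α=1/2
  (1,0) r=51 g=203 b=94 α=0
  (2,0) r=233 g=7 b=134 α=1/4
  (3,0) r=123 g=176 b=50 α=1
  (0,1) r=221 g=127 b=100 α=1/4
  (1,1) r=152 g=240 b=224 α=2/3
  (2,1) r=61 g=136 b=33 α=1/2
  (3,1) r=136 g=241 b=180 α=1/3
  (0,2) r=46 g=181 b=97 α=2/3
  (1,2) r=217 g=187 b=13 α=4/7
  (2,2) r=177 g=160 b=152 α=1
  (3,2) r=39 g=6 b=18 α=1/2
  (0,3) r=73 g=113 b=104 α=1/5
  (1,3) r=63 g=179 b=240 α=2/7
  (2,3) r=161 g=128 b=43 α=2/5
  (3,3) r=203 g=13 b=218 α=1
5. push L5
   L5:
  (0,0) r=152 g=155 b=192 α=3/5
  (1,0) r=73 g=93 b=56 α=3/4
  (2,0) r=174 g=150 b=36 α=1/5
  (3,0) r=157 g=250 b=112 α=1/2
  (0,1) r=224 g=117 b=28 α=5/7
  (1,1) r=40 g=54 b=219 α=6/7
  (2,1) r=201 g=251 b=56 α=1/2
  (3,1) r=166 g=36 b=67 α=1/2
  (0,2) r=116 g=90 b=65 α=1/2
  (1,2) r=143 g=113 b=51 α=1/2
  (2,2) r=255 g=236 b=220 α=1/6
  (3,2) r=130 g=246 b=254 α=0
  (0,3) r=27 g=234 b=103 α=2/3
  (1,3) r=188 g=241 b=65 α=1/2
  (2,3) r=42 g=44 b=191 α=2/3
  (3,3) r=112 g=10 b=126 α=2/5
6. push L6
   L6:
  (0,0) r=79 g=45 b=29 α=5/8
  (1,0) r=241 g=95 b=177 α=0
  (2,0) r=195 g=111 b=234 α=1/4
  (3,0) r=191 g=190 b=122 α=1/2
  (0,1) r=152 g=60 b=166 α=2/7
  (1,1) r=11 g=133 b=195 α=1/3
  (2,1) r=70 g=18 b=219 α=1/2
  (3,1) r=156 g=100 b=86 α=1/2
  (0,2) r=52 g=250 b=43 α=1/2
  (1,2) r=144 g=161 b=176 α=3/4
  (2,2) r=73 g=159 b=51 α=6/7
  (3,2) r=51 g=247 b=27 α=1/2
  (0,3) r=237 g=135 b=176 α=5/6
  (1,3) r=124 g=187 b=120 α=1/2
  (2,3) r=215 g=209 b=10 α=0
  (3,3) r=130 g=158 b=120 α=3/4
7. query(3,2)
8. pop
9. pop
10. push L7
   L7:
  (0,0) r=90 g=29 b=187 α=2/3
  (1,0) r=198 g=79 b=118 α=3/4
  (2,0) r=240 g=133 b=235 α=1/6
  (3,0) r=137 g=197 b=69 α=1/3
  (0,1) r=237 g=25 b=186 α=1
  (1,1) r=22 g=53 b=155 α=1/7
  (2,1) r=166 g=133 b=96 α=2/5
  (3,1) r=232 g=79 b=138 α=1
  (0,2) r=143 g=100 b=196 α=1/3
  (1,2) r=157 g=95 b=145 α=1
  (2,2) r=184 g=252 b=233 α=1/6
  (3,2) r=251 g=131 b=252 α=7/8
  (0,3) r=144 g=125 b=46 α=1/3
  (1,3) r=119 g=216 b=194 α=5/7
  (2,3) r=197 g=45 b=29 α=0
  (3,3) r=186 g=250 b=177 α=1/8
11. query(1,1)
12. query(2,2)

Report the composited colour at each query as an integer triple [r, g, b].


query (3,2) [L1,L2,L3,L4,L5,L6] — begin 0,0,0
+L1 (α=1/4) → [103/4, 225/4, 16]
+L2 (α=0) → [103/4, 225/4, 16]
+L3 (α=1/6) → [373/8, 1549/24, 29/2]
+L4 (α=1/2) → [685/16, 1693/48, 65/4]
+L5 (α=0) → [685/16, 1693/48, 65/4]
+L6 (α=1/2) → [1501/32, 13549/96, 173/8]
→ [47, 141, 22]

(1,1) stack=L1,L2,L3,L4,L7; from [0,0,0]:
+L1 (α=2/5) → [138/5, 306/5, 102]
+L2 (α=3/5) → [1371/25, 2907/25, 417/5]
+L3 (α=1/7) → [1668/25, 20717/175, 3117/35]
+L4 (α=2/3) → [9268/75, 104717/525, 18797/105]
+L7 (α=1/7) → [19086/175, 218709/1225, 43019/245]
= [109, 179, 176]

at x=2,y=2 over L1,L2,L3,L4,L7:
L1 α=1: [196, 49, 253]
L2 α=5/6: [331/6, 679/6, 724/3]
L3 α=0: [331/6, 679/6, 724/3]
L4 α=1: [177, 160, 152]
L7 α=1/6: [1069/6, 526/3, 331/2]
rounded: [178, 175, 166]


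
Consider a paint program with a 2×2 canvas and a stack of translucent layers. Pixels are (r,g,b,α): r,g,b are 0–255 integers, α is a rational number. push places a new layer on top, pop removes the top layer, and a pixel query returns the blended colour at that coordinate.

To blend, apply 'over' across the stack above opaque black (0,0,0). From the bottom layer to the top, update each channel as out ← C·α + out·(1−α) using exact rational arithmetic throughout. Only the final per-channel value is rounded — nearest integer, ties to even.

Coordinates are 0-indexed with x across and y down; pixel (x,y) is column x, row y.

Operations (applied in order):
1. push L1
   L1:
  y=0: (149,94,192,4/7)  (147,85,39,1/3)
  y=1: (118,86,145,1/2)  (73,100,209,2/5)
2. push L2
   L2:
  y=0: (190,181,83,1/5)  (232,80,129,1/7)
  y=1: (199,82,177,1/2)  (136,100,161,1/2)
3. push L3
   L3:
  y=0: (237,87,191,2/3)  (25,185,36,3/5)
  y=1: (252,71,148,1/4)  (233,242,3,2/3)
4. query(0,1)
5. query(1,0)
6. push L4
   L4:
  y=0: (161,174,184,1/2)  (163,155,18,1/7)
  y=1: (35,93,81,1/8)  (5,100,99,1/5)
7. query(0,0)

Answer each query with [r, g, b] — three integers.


(0,1) stack=L1,L2,L3; from [0,0,0]:
L1 α=1/2: [59, 43, 145/2]
L2 α=1/2: [129, 125/2, 499/4]
L3 α=1/4: [639/4, 517/8, 2089/16]
→ [160, 65, 131]

query (1,0) [L1,L2,L3] — begin 0,0,0
L1 α=1/3: [49, 85/3, 13]
L2 α=1/7: [526/7, 250/7, 207/7]
L3 α=3/5: [1577/35, 877/7, 234/7]
rounded: [45, 125, 33]

at x=0,y=0 over L1,L2,L3,L4:
L1 α=4/7: [596/7, 376/7, 768/7]
L2 α=1/5: [3714/35, 2771/35, 3653/35]
L3 α=2/3: [6768/35, 8861/105, 17023/105]
L4 α=1/2: [12403/70, 27131/210, 36343/210]
= [177, 129, 173]


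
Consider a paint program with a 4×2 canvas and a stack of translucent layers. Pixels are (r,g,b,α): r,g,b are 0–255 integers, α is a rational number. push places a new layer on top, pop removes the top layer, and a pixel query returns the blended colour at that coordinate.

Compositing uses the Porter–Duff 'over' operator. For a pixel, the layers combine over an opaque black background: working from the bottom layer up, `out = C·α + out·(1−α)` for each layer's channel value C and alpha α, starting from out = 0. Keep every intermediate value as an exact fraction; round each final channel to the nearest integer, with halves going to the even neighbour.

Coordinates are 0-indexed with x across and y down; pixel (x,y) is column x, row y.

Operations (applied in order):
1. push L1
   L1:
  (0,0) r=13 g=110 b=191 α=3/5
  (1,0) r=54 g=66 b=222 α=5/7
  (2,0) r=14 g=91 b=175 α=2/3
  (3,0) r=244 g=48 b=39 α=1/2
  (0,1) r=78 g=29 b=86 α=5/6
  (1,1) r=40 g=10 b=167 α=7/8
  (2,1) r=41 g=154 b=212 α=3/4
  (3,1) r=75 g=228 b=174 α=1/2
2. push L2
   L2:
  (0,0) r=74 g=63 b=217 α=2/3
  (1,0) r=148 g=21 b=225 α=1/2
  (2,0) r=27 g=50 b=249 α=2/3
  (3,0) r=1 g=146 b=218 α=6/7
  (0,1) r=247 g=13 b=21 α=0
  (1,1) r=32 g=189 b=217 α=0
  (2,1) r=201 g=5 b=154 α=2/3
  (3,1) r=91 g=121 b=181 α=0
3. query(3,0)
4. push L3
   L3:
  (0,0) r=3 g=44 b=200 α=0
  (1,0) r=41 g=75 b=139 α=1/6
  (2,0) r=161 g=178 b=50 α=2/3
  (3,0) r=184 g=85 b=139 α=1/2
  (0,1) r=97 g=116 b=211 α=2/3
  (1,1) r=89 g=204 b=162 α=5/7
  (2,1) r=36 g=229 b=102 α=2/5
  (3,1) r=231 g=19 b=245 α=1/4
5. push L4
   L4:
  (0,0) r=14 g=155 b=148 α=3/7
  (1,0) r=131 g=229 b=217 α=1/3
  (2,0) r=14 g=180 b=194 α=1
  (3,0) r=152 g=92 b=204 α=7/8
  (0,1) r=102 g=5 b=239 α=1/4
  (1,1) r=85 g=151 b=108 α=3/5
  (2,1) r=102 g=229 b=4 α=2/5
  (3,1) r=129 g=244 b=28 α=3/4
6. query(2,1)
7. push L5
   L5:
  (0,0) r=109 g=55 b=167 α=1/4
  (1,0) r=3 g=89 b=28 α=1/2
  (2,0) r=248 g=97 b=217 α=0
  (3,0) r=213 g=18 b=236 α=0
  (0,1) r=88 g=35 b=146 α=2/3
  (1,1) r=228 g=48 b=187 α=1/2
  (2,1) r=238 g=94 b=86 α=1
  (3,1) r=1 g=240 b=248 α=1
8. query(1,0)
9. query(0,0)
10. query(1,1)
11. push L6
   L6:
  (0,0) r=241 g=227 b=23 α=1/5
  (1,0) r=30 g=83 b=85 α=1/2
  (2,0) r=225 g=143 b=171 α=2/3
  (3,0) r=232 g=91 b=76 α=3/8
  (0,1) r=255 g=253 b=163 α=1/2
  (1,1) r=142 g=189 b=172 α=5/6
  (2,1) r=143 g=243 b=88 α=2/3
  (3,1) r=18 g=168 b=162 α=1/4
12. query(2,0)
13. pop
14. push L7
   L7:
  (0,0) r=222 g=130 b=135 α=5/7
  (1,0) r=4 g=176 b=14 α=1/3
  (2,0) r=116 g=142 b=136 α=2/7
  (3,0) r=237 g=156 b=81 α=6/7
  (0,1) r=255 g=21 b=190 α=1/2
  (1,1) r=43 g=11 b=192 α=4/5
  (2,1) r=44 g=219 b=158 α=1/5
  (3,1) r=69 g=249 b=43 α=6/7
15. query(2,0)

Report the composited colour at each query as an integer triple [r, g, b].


at x=3,y=0 over L1,L2:
+L1 (α=1/2) → [122, 24, 39/2]
+L2 (α=6/7) → [128/7, 900/7, 2655/14]
→ [18, 129, 190]

at x=2,y=1 over L1,L2,L3,L4:
L1 α=3/4: [123/4, 231/2, 159]
L2 α=2/3: [577/4, 251/6, 467/3]
L3 α=2/5: [2019/20, 1167/10, 671/5]
L4 α=2/5: [10137/100, 8081/50, 2053/25]
→ [101, 162, 82]

query (1,0) [L1,L2,L3,L4,L5] — begin 0,0,0
+L1 (α=5/7) → [270/7, 330/7, 1110/7]
+L2 (α=1/2) → [653/7, 477/14, 2685/14]
+L3 (α=1/6) → [592/7, 1145/28, 15371/84]
+L4 (α=1/3) → [2101/21, 4351/42, 24485/126]
+L5 (α=1/2) → [1082/21, 8089/84, 28013/252]
= [52, 96, 111]

(0,0) stack=L1,L2,L3,L4,L5; from [0,0,0]:
after L1 α=3/5: [39/5, 66, 573/5]
after L2 α=2/3: [779/15, 64, 2743/15]
after L3 α=0: [779/15, 64, 2743/15]
after L4 α=3/7: [3746/105, 103, 17632/105]
after L5 α=1/4: [7561/140, 91, 23477/140]
→ [54, 91, 168]

query (1,1) [L1,L2,L3,L4,L5] — begin 0,0,0
+L1 (α=7/8) → [35, 35/4, 1169/8]
+L2 (α=0) → [35, 35/4, 1169/8]
+L3 (α=5/7) → [515/7, 2075/14, 4409/28]
+L4 (α=3/5) → [563/7, 5246/35, 1789/14]
+L5 (α=1/2) → [2159/14, 3463/35, 4407/28]
rounded: [154, 99, 157]

(2,0) stack=L1,L2,L3,L4,L5,L6; from [0,0,0]:
L1 α=2/3: [28/3, 182/3, 350/3]
L2 α=2/3: [190/9, 482/9, 1844/9]
L3 α=2/3: [3088/27, 3686/27, 2744/27]
L4 α=1: [14, 180, 194]
L5 α=0: [14, 180, 194]
L6 α=2/3: [464/3, 466/3, 536/3]
rounded: [155, 155, 179]

(2,0) stack=L1,L2,L3,L4,L5,L7; from [0,0,0]:
after L1 α=2/3: [28/3, 182/3, 350/3]
after L2 α=2/3: [190/9, 482/9, 1844/9]
after L3 α=2/3: [3088/27, 3686/27, 2744/27]
after L4 α=1: [14, 180, 194]
after L5 α=0: [14, 180, 194]
after L7 α=2/7: [302/7, 1184/7, 1242/7]
→ [43, 169, 177]


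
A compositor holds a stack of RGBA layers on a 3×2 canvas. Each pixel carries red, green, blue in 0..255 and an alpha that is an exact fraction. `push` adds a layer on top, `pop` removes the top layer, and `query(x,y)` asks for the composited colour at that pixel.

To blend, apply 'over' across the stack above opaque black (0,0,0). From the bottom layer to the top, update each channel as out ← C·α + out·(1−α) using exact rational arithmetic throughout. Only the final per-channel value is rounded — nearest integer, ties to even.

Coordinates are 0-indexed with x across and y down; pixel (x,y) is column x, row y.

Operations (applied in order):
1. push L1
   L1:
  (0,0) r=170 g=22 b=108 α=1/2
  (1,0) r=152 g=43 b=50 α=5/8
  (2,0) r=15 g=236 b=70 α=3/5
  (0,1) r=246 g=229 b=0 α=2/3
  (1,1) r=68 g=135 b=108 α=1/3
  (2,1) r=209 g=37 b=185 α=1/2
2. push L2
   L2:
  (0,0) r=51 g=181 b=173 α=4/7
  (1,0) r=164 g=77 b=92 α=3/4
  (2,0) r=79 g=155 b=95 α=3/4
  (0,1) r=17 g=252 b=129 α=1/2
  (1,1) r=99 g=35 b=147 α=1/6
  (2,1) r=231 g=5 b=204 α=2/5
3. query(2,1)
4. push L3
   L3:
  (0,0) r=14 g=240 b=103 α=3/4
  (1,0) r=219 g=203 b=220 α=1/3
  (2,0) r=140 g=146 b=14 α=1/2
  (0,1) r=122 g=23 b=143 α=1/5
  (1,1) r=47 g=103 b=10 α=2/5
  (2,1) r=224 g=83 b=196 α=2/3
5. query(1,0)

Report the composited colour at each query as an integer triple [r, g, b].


query (2,1) [L1,L2] — begin 0,0,0
+L1 (α=1/2) → [209/2, 37/2, 185/2]
+L2 (α=2/5) → [1551/10, 131/10, 1371/10]
= [155, 13, 137]

query (1,0) [L1,L2,L3] — begin 0,0,0
L1 α=5/8: [95, 215/8, 125/4]
L2 α=3/4: [587/4, 2063/32, 1229/16]
L3 α=1/3: [1025/6, 5311/48, 2989/24]
= [171, 111, 125]


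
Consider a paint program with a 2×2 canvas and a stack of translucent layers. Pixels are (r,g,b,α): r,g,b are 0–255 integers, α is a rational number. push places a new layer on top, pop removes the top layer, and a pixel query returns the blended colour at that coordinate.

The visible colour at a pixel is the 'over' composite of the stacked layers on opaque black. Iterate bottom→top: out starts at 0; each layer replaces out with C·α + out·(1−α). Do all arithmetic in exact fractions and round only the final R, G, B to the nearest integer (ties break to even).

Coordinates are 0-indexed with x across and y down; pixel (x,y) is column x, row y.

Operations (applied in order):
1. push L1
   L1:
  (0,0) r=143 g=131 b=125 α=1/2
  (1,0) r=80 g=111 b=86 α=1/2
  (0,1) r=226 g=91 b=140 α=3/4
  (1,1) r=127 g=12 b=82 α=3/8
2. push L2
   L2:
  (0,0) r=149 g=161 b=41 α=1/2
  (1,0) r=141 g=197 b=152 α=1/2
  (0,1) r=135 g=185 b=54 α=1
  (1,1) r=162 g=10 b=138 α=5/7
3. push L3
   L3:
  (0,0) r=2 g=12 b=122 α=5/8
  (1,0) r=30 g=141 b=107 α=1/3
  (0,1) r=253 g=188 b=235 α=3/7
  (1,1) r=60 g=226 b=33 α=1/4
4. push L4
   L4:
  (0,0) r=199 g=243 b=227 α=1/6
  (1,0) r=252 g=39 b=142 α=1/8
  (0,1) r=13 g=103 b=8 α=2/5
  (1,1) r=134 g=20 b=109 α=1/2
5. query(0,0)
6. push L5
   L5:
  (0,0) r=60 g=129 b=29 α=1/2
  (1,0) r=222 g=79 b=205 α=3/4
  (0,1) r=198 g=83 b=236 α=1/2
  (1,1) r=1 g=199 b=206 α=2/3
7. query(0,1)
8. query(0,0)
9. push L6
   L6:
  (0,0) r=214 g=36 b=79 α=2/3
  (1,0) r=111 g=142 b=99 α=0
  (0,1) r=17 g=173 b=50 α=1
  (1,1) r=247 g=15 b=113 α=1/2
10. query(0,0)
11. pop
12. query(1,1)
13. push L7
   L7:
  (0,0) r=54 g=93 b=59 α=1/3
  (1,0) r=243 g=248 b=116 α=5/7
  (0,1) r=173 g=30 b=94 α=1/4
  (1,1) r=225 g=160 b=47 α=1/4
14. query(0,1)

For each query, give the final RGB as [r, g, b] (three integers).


(0,0) stack=L1,L2,L3,L4; from [0,0,0]:
L1 α=1/2: [143/2, 131/2, 125/2]
L2 α=1/2: [441/4, 453/4, 207/4]
L3 α=5/8: [1363/32, 1599/32, 3061/32]
L4 α=1/6: [13183/192, 5257/64, 7523/64]
= [69, 82, 118]

at x=0,y=1 over L1,L2,L3,L4,L5:
after L1 α=3/4: [339/2, 273/4, 105]
after L2 α=1: [135, 185, 54]
after L3 α=3/7: [1299/7, 1304/7, 921/7]
after L4 α=2/5: [4079/35, 5354/35, 575/7]
after L5 α=1/2: [11009/70, 8259/70, 2227/14]
→ [157, 118, 159]

query (0,0) [L1,L2,L3,L4,L5] — begin 0,0,0
after L1 α=1/2: [143/2, 131/2, 125/2]
after L2 α=1/2: [441/4, 453/4, 207/4]
after L3 α=5/8: [1363/32, 1599/32, 3061/32]
after L4 α=1/6: [13183/192, 5257/64, 7523/64]
after L5 α=1/2: [24703/384, 13513/128, 9379/128]
= [64, 106, 73]

at x=0,y=0 over L1,L2,L3,L4,L5,L6:
L1 α=1/2: [143/2, 131/2, 125/2]
L2 α=1/2: [441/4, 453/4, 207/4]
L3 α=5/8: [1363/32, 1599/32, 3061/32]
L4 α=1/6: [13183/192, 5257/64, 7523/64]
L5 α=1/2: [24703/384, 13513/128, 9379/128]
L6 α=2/3: [189055/1152, 22729/384, 29603/384]
rounded: [164, 59, 77]

(1,1) stack=L1,L2,L3,L4,L5; from [0,0,0]:
after L1 α=3/8: [381/8, 9/2, 123/4]
after L2 α=5/7: [3621/28, 59/7, 1503/14]
after L3 α=1/4: [12543/112, 1759/28, 4971/56]
after L4 α=1/2: [27551/224, 2319/56, 11075/112]
after L5 α=2/3: [9333/224, 24607/168, 19073/112]
→ [42, 146, 170]

at x=0,y=1 over L1,L2,L3,L4,L5,L7:
after L1 α=3/4: [339/2, 273/4, 105]
after L2 α=1: [135, 185, 54]
after L3 α=3/7: [1299/7, 1304/7, 921/7]
after L4 α=2/5: [4079/35, 5354/35, 575/7]
after L5 α=1/2: [11009/70, 8259/70, 2227/14]
after L7 α=1/4: [45137/280, 26877/280, 7997/56]
= [161, 96, 143]


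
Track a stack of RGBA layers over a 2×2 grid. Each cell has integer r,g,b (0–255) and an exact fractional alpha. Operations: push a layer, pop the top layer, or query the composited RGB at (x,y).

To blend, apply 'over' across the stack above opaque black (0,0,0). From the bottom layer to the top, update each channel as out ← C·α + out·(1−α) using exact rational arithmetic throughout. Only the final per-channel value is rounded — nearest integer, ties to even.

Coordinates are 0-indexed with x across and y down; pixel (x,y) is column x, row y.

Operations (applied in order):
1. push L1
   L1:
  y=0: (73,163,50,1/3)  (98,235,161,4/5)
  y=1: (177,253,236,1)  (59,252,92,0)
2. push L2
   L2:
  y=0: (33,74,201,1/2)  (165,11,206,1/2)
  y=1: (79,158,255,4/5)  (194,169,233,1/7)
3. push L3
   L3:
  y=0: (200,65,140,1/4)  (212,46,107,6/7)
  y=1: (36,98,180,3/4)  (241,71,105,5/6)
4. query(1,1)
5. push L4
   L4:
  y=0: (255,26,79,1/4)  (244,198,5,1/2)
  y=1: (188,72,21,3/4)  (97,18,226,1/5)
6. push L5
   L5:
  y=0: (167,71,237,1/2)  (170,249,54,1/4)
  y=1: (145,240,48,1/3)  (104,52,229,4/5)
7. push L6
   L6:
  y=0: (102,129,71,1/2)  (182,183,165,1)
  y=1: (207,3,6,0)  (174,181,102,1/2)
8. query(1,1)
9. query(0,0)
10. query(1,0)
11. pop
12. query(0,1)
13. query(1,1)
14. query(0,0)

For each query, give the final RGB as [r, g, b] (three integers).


(1,1) stack=L1,L2,L3; from [0,0,0]:
after L1 α=0: [0, 0, 0]
after L2 α=1/7: [194/7, 169/7, 233/7]
after L3 α=5/6: [8629/42, 1327/21, 1954/21]
= [205, 63, 93]

at x=1,y=1 over L1,L2,L3,L4,L5,L6:
after L1 α=0: [0, 0, 0]
after L2 α=1/7: [194/7, 169/7, 233/7]
after L3 α=5/6: [8629/42, 1327/21, 1954/21]
after L4 α=1/5: [3859/21, 5686/105, 12562/105]
after L5 α=4/5: [2519/21, 27526/525, 108742/525]
after L6 α=1/2: [6173/42, 122551/1050, 81146/525]
→ [147, 117, 155]

(0,0) stack=L1,L2,L3,L4,L5,L6; from [0,0,0]:
+L1 (α=1/3) → [73/3, 163/3, 50/3]
+L2 (α=1/2) → [86/3, 385/6, 653/6]
+L3 (α=1/4) → [143/2, 515/8, 933/8]
+L4 (α=1/4) → [939/8, 1753/32, 3431/32]
+L5 (α=1/2) → [2275/16, 4025/64, 11015/64]
+L6 (α=1/2) → [3907/32, 12281/128, 15559/128]
rounded: [122, 96, 122]

query (1,0) [L1,L2,L3,L4,L5,L6] — begin 0,0,0
+L1 (α=4/5) → [392/5, 188, 644/5]
+L2 (α=1/2) → [1217/10, 199/2, 837/5]
+L3 (α=6/7) → [1991/10, 751/14, 4047/35]
+L4 (α=1/2) → [4431/20, 3523/28, 2111/35]
+L5 (α=1/4) → [16693/80, 17541/112, 8223/140]
+L6 (α=1) → [182, 183, 165]
→ [182, 183, 165]

query (0,1) [L1,L2,L3,L4,L5] — begin 0,0,0
+L1 (α=1) → [177, 253, 236]
+L2 (α=4/5) → [493/5, 177, 1256/5]
+L3 (α=3/4) → [1033/20, 471/4, 989/5]
+L4 (α=3/4) → [12313/80, 1335/16, 326/5]
+L5 (α=1/3) → [18113/120, 1085/8, 892/15]
rounded: [151, 136, 59]

(1,1) stack=L1,L2,L3,L4,L5; from [0,0,0]:
after L1 α=0: [0, 0, 0]
after L2 α=1/7: [194/7, 169/7, 233/7]
after L3 α=5/6: [8629/42, 1327/21, 1954/21]
after L4 α=1/5: [3859/21, 5686/105, 12562/105]
after L5 α=4/5: [2519/21, 27526/525, 108742/525]
rounded: [120, 52, 207]

(0,0) stack=L1,L2,L3,L4,L5; from [0,0,0]:
L1 α=1/3: [73/3, 163/3, 50/3]
L2 α=1/2: [86/3, 385/6, 653/6]
L3 α=1/4: [143/2, 515/8, 933/8]
L4 α=1/4: [939/8, 1753/32, 3431/32]
L5 α=1/2: [2275/16, 4025/64, 11015/64]
= [142, 63, 172]


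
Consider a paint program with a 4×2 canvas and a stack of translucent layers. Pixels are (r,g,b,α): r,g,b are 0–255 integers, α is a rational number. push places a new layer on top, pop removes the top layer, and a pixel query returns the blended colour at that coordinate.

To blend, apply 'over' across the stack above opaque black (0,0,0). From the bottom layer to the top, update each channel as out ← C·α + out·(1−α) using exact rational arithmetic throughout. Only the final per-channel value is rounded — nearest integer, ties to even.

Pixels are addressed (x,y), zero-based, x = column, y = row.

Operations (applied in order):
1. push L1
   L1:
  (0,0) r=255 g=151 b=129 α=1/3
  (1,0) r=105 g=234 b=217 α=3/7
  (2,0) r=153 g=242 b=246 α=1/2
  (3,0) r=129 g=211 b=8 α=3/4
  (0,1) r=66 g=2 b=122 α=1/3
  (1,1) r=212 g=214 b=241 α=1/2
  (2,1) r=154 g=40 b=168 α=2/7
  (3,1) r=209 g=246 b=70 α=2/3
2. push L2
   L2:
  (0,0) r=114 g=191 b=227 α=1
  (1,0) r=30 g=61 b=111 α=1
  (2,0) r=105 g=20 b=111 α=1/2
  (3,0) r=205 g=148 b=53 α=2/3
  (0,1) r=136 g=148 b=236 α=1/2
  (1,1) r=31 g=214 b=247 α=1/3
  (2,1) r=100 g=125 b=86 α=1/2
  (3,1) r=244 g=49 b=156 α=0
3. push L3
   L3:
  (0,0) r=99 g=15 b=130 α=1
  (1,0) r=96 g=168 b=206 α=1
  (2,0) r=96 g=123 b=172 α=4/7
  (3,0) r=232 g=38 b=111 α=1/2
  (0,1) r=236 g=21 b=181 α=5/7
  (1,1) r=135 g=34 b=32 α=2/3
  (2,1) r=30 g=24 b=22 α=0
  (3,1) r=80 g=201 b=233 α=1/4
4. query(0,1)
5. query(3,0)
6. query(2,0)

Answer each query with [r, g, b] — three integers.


(0,1) stack=L1,L2,L3; from [0,0,0]:
after L1 α=1/3: [22, 2/3, 122/3]
after L2 α=1/2: [79, 223/3, 415/3]
after L3 α=5/7: [1338/7, 761/21, 3545/21]
→ [191, 36, 169]

(3,0) stack=L1,L2,L3; from [0,0,0]:
+L1 (α=3/4) → [387/4, 633/4, 6]
+L2 (α=2/3) → [2027/12, 1817/12, 112/3]
+L3 (α=1/2) → [4811/24, 2273/24, 445/6]
rounded: [200, 95, 74]

at x=2,y=0 over L1,L2,L3:
+L1 (α=1/2) → [153/2, 121, 123]
+L2 (α=1/2) → [363/4, 141/2, 117]
+L3 (α=4/7) → [375/4, 201/2, 1039/7]
rounded: [94, 100, 148]


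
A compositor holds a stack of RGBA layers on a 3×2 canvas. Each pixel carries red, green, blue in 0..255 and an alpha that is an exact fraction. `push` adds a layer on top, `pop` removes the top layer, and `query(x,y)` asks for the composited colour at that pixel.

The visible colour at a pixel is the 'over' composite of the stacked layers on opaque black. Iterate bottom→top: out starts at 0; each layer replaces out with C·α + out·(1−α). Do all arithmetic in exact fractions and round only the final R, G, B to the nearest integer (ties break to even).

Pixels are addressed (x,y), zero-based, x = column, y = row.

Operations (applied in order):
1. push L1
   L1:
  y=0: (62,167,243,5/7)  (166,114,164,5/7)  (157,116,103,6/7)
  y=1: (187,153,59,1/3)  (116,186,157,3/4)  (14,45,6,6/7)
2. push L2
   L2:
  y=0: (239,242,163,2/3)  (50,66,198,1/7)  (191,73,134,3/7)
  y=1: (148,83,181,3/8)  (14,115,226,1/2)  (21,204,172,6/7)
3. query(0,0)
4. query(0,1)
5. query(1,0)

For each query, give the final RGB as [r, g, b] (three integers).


(0,0) stack=L1,L2; from [0,0,0]:
+L1 (α=5/7) → [310/7, 835/7, 1215/7]
+L2 (α=2/3) → [3656/21, 4223/21, 3497/21]
→ [174, 201, 167]

query (0,1) [L1,L2] — begin 0,0,0
+L1 (α=1/3) → [187/3, 51, 59/3]
+L2 (α=3/8) → [2267/24, 63, 481/6]
rounded: [94, 63, 80]

(1,0) stack=L1,L2; from [0,0,0]:
+L1 (α=5/7) → [830/7, 570/7, 820/7]
+L2 (α=1/7) → [5330/49, 3882/49, 6306/49]
= [109, 79, 129]


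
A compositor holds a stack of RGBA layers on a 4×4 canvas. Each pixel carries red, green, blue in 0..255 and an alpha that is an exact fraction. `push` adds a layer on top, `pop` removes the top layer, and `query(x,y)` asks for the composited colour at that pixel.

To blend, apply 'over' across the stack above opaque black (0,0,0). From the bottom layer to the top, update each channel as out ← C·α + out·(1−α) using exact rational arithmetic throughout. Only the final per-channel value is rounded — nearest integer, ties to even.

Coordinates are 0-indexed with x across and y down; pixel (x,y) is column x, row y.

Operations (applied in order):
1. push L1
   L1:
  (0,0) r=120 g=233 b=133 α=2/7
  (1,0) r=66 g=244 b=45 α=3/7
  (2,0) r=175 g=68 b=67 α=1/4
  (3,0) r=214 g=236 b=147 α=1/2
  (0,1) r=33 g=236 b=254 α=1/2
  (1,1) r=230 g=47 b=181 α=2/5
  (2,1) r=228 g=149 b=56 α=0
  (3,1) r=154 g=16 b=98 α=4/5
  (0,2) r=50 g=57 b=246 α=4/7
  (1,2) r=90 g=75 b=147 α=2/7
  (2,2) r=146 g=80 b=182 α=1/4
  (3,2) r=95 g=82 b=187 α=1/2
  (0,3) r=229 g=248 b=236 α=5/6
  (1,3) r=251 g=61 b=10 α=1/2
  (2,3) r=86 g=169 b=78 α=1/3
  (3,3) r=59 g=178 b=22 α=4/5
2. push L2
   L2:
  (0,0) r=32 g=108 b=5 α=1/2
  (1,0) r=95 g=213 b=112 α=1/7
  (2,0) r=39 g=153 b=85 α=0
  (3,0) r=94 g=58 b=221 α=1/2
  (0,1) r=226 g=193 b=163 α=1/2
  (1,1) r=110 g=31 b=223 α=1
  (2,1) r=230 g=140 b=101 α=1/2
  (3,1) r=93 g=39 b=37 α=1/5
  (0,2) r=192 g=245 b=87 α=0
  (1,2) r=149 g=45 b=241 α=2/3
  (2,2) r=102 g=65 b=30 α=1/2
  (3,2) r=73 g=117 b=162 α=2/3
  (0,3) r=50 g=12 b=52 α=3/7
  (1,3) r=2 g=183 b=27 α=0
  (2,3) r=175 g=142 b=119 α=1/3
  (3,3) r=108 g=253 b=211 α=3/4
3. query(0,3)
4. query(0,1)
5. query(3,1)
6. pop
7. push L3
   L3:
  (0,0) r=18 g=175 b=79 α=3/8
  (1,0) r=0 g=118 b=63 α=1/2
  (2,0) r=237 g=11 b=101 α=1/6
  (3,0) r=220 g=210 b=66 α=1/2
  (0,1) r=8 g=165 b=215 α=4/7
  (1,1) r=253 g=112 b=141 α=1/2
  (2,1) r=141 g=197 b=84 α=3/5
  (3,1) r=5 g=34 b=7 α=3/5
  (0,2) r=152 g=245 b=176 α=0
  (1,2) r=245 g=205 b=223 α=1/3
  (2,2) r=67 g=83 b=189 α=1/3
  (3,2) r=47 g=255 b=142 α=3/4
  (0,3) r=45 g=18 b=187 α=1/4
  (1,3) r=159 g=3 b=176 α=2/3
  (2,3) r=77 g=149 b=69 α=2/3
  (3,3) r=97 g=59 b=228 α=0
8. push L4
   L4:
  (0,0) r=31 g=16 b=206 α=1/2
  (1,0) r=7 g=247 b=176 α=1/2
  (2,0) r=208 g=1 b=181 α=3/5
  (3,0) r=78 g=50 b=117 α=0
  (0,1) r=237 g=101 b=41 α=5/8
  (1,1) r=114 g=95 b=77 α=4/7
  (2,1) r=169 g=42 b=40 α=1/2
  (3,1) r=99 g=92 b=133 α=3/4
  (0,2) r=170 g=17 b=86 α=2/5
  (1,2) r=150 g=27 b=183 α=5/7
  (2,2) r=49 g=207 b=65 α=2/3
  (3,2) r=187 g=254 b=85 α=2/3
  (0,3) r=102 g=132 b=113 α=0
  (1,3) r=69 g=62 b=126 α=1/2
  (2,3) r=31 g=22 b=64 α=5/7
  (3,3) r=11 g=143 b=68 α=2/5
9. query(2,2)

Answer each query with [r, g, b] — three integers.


query (0,3) [L1,L2] — begin 0,0,0
+L1 (α=5/6) → [1145/6, 620/3, 590/3]
+L2 (α=3/7) → [2740/21, 2588/21, 404/3]
rounded: [130, 123, 135]

(0,1) stack=L1,L2; from [0,0,0]:
after L1 α=1/2: [33/2, 118, 127]
after L2 α=1/2: [485/4, 311/2, 145]
rounded: [121, 156, 145]

query (3,1) [L1,L2] — begin 0,0,0
after L1 α=4/5: [616/5, 64/5, 392/5]
after L2 α=1/5: [2929/25, 451/25, 1753/25]
→ [117, 18, 70]

at x=2,y=2 over L1,L3,L4:
after L1 α=1/4: [73/2, 20, 91/2]
after L3 α=1/3: [140/3, 41, 280/3]
after L4 α=2/3: [434/9, 455/3, 670/9]
= [48, 152, 74]


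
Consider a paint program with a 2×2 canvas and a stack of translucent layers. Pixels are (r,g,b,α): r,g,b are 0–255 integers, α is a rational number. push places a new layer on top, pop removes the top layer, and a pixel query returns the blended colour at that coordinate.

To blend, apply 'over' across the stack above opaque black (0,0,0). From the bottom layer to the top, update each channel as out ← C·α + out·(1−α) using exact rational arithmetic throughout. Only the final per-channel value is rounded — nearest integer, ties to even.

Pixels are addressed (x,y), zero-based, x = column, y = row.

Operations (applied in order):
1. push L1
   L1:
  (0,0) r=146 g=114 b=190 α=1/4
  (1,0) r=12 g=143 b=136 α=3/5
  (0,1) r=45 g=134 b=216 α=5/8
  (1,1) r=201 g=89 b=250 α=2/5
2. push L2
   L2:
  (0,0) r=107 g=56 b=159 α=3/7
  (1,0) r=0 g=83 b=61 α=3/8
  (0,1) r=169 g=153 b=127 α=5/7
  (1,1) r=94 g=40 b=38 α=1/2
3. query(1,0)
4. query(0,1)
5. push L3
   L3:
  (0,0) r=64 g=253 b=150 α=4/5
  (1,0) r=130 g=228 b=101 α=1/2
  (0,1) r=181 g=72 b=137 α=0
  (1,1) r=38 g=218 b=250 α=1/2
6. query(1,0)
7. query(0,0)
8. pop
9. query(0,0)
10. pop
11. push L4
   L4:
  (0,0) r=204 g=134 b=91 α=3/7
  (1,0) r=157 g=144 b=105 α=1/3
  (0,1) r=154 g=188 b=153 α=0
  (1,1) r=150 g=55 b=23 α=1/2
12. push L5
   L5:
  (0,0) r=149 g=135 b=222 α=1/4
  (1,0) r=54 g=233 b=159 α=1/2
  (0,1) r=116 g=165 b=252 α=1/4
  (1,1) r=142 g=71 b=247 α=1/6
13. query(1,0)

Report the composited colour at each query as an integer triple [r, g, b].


(1,0) stack=L1,L2; from [0,0,0]:
+L1 (α=3/5) → [36/5, 429/5, 408/5]
+L2 (α=3/8) → [9/2, 339/4, 591/8]
rounded: [4, 85, 74]

at x=0,y=1 over L1,L2:
after L1 α=5/8: [225/8, 335/4, 135]
after L2 α=5/7: [515/4, 1865/14, 905/7]
→ [129, 133, 129]

query (1,0) [L1,L2,L3] — begin 0,0,0
after L1 α=3/5: [36/5, 429/5, 408/5]
after L2 α=3/8: [9/2, 339/4, 591/8]
after L3 α=1/2: [269/4, 1251/8, 1399/16]
→ [67, 156, 87]

query (0,0) [L1,L2,L3] — begin 0,0,0
+L1 (α=1/4) → [73/2, 57/2, 95/2]
+L2 (α=3/7) → [467/7, 282/7, 667/7]
+L3 (α=4/5) → [2259/35, 7366/35, 4867/35]
rounded: [65, 210, 139]

(0,0) stack=L1,L2; from [0,0,0]:
after L1 α=1/4: [73/2, 57/2, 95/2]
after L2 α=3/7: [467/7, 282/7, 667/7]
rounded: [67, 40, 95]

(1,0) stack=L1,L4,L5; from [0,0,0]:
after L1 α=3/5: [36/5, 429/5, 408/5]
after L4 α=1/3: [857/15, 526/5, 447/5]
after L5 α=1/2: [1667/30, 1691/10, 621/5]
= [56, 169, 124]
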